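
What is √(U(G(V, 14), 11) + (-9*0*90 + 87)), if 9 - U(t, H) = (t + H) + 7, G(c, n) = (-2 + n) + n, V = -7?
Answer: 2*√13 ≈ 7.2111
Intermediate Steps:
G(c, n) = -2 + 2*n
U(t, H) = 2 - H - t (U(t, H) = 9 - ((t + H) + 7) = 9 - ((H + t) + 7) = 9 - (7 + H + t) = 9 + (-7 - H - t) = 2 - H - t)
√(U(G(V, 14), 11) + (-9*0*90 + 87)) = √((2 - 1*11 - (-2 + 2*14)) + (-9*0*90 + 87)) = √((2 - 11 - (-2 + 28)) + (0*90 + 87)) = √((2 - 11 - 1*26) + (0 + 87)) = √((2 - 11 - 26) + 87) = √(-35 + 87) = √52 = 2*√13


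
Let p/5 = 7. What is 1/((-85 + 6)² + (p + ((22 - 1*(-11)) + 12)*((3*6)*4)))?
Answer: 1/9516 ≈ 0.00010509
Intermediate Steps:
p = 35 (p = 5*7 = 35)
1/((-85 + 6)² + (p + ((22 - 1*(-11)) + 12)*((3*6)*4))) = 1/((-85 + 6)² + (35 + ((22 - 1*(-11)) + 12)*((3*6)*4))) = 1/((-79)² + (35 + ((22 + 11) + 12)*(18*4))) = 1/(6241 + (35 + (33 + 12)*72)) = 1/(6241 + (35 + 45*72)) = 1/(6241 + (35 + 3240)) = 1/(6241 + 3275) = 1/9516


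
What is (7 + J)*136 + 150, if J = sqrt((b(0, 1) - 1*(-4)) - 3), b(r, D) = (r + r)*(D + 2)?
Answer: 1238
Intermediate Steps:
b(r, D) = 2*r*(2 + D) (b(r, D) = (2*r)*(2 + D) = 2*r*(2 + D))
J = 1 (J = sqrt((2*0*(2 + 1) - 1*(-4)) - 3) = sqrt((2*0*3 + 4) - 3) = sqrt((0 + 4) - 3) = sqrt(4 - 3) = sqrt(1) = 1)
(7 + J)*136 + 150 = (7 + 1)*136 + 150 = 8*136 + 150 = 1088 + 150 = 1238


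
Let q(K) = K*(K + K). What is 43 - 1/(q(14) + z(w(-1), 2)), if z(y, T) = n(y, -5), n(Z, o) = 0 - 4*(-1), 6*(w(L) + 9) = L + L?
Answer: 17027/396 ≈ 42.997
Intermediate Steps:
w(L) = -9 + L/3 (w(L) = -9 + (L + L)/6 = -9 + (2*L)/6 = -9 + L/3)
q(K) = 2*K**2 (q(K) = K*(2*K) = 2*K**2)
n(Z, o) = 4 (n(Z, o) = 0 + 4 = 4)
z(y, T) = 4
43 - 1/(q(14) + z(w(-1), 2)) = 43 - 1/(2*14**2 + 4) = 43 - 1/(2*196 + 4) = 43 - 1/(392 + 4) = 43 - 1/396 = 17027/396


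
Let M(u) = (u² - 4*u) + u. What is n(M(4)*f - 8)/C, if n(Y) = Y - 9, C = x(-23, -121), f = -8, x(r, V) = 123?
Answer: -49/123 ≈ -0.39837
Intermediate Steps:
M(u) = u² - 3*u
C = 123
n(Y) = -9 + Y
n(M(4)*f - 8)/C = (-9 + ((4*(-3 + 4))*(-8) - 8))/123 = (-9 + ((4*1)*(-8) - 8))*(1/123) = (-9 + (4*(-8) - 8))*(1/123) = (-9 + (-32 - 8))*(1/123) = (-9 - 40)*(1/123) = -49*1/123 = -49/123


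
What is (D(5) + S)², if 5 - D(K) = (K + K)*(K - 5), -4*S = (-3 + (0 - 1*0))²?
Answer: 121/16 ≈ 7.5625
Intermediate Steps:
S = -9/4 (S = -(-3 + (0 - 1*0))²/4 = -(-3 + (0 + 0))²/4 = -(-3 + 0)²/4 = -¼*(-3)² = -¼*9 = -9/4 ≈ -2.2500)
D(K) = 5 - 2*K*(-5 + K) (D(K) = 5 - (K + K)*(K - 5) = 5 - 2*K*(-5 + K))
(D(5) + S)² = ((5 - 2*5² + 10*5) - 9/4)² = ((5 - 2*25 + 50) - 9/4)² = ((5 - 50 + 50) - 9/4)² = (5 - 9/4)² = (11/4)² = 121/16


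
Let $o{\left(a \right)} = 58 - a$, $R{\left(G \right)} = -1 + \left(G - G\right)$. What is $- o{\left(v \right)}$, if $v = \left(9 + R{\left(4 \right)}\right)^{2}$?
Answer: $6$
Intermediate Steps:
$R{\left(G \right)} = -1$ ($R{\left(G \right)} = -1 + 0 = -1$)
$v = 64$ ($v = \left(9 - 1\right)^{2} = 8^{2} = 64$)
$- o{\left(v \right)} = - (58 - 64) = \left(-1\right) \left(-6\right) = 6$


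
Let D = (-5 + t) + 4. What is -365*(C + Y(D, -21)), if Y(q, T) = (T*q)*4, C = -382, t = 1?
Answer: 139430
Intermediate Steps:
D = 0 (D = (-5 + 1) + 4 = -4 + 4 = 0)
Y(q, T) = 4*T*q
-365*(C + Y(D, -21)) = -365*(-382 + 4*(-21)*0) = -365*(-382 + 0) = -365*(-382) = 139430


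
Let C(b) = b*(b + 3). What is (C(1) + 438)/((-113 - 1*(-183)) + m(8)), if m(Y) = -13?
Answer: 442/57 ≈ 7.7544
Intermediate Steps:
C(b) = b*(3 + b)
(C(1) + 438)/((-113 - 1*(-183)) + m(8)) = (1*(3 + 1) + 438)/((-113 - 1*(-183)) - 13) = (1*4 + 438)/((-113 + 183) - 13) = (4 + 438)/(70 - 13) = 442/57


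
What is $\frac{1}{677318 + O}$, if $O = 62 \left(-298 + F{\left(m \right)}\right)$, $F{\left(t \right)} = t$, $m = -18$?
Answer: $\frac{1}{657726} \approx 1.5204 \cdot 10^{-6}$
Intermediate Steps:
$O = -19592$ ($O = 62 \left(-298 - 18\right) = 62 \left(-316\right) = -19592$)
$\frac{1}{677318 + O} = \frac{1}{677318 - 19592} = \frac{1}{657726}$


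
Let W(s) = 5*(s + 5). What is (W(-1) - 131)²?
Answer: 12321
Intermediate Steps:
W(s) = 25 + 5*s (W(s) = 5*(5 + s) = 25 + 5*s)
(W(-1) - 131)² = ((25 + 5*(-1)) - 131)² = ((25 - 5) - 131)² = (20 - 131)² = (-111)² = 12321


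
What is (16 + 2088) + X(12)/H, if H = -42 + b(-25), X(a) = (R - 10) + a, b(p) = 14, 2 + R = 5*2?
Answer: 29451/14 ≈ 2103.6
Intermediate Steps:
R = 8 (R = -2 + 5*2 = -2 + 10 = 8)
X(a) = -2 + a (X(a) = (8 - 10) + a = -2 + a)
H = -28 (H = -42 + 14 = -28)
(16 + 2088) + X(12)/H = (16 + 2088) + (-2 + 12)/(-28) = 2104 + 10*(-1/28) = 2104 - 5/14 = 29451/14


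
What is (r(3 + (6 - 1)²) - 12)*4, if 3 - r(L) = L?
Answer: -148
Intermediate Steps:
r(L) = 3 - L
(r(3 + (6 - 1)²) - 12)*4 = ((3 - (3 + (6 - 1)²)) - 12)*4 = ((3 - (3 + 5²)) - 12)*4 = ((3 - (3 + 25)) - 12)*4 = ((3 - 1*28) - 12)*4 = ((3 - 28) - 12)*4 = (-25 - 12)*4 = -37*4 = -148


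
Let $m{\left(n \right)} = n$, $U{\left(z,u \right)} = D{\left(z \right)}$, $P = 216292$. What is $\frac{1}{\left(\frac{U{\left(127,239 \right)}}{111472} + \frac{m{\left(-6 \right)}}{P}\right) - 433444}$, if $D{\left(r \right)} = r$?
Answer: $- \frac{6027625456}{2612638081450401} \approx -2.3071 \cdot 10^{-6}$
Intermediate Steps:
$U{\left(z,u \right)} = z$
$\frac{1}{\left(\frac{U{\left(127,239 \right)}}{111472} + \frac{m{\left(-6 \right)}}{P}\right) - 433444} = \frac{1}{\left(\frac{127}{111472} - \frac{6}{216292}\right) - 433444} = \frac{1}{\left(127 \cdot \frac{1}{111472} - \frac{3}{108146}\right) - 433444} = \frac{1}{\left(\frac{127}{111472} - \frac{3}{108146}\right) - 433444} = \frac{1}{\frac{6700063}{6027625456} - 433444} = \frac{1}{- \frac{2612638081450401}{6027625456}} = - \frac{6027625456}{2612638081450401}$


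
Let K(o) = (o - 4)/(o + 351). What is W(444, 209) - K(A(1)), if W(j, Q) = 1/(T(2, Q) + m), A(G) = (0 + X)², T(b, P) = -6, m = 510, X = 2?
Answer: 1/504 ≈ 0.0019841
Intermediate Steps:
A(G) = 4 (A(G) = (0 + 2)² = 2² = 4)
K(o) = (-4 + o)/(351 + o)
W(j, Q) = 1/504 (W(j, Q) = 1/(-6 + 510) = 1/504)
W(444, 209) - K(A(1)) = 1/504 - (-4 + 4)/(351 + 4) = 1/504 - 0/355 = 1/504 - 1*0 = 1/504 + 0 = 1/504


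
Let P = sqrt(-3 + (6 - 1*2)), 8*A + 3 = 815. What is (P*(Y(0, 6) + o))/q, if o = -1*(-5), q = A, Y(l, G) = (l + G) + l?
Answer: 22/203 ≈ 0.10837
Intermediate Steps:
Y(l, G) = G + 2*l (Y(l, G) = (G + l) + l = G + 2*l)
A = 203/2 (A = -3/8 + (1/8)*815 = -3/8 + 815/8 = 203/2 ≈ 101.50)
q = 203/2 ≈ 101.50
o = 5
P = 1 (P = sqrt(-3 + (6 - 2)) = sqrt(-3 + 4) = sqrt(1) = 1)
(P*(Y(0, 6) + o))/q = (1*((6 + 2*0) + 5))/(203/2) = (1*((6 + 0) + 5))*(2/203) = (1*(6 + 5))*(2/203) = (1*11)*(2/203) = 11*(2/203) = 22/203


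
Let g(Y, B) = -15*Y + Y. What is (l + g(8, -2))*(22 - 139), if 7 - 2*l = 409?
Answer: 36621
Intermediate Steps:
g(Y, B) = -14*Y
l = -201 (l = 7/2 - ½*409 = 7/2 - 409/2 = -201)
(l + g(8, -2))*(22 - 139) = (-201 - 14*8)*(22 - 139) = (-201 - 112)*(-117) = -313*(-117) = 36621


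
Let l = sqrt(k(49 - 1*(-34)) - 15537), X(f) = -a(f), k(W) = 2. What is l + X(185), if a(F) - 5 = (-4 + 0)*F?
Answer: 735 + I*sqrt(15535) ≈ 735.0 + 124.64*I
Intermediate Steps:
a(F) = 5 - 4*F (a(F) = 5 + (-4 + 0)*F = 5 - 4*F)
X(f) = -5 + 4*f (X(f) = -(5 - 4*f) = -5 + 4*f)
l = I*sqrt(15535) (l = sqrt(2 - 15537) = sqrt(-15535) = I*sqrt(15535) ≈ 124.64*I)
l + X(185) = I*sqrt(15535) + (-5 + 4*185) = I*sqrt(15535) + (-5 + 740) = I*sqrt(15535) + 735 = 735 + I*sqrt(15535)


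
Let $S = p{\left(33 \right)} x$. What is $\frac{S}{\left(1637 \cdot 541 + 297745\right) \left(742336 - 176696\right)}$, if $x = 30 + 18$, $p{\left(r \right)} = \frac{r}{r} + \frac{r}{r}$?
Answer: $\frac{2}{13944935035} \approx 1.4342 \cdot 10^{-10}$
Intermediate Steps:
$p{\left(r \right)} = 2$ ($p{\left(r \right)} = 1 + 1 = 2$)
$x = 48$
$S = 96$ ($S = 2 \cdot 48 = 96$)
$\frac{S}{\left(1637 \cdot 541 + 297745\right) \left(742336 - 176696\right)} = \frac{96}{\left(1637 \cdot 541 + 297745\right) \left(742336 - 176696\right)} = \frac{96}{\left(885617 + 297745\right) 565640} = \frac{96}{1183362 \cdot 565640} = \frac{96}{669356881680} = 96 \cdot \frac{1}{669356881680} = \frac{2}{13944935035}$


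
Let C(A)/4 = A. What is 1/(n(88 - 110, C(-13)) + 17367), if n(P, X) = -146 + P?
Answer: 1/17199 ≈ 5.8143e-5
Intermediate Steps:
C(A) = 4*A
1/(n(88 - 110, C(-13)) + 17367) = 1/((-146 + (88 - 110)) + 17367) = 1/((-146 - 22) + 17367) = 1/(-168 + 17367) = 1/17199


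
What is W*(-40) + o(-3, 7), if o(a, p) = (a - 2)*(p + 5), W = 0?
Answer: -60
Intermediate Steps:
o(a, p) = (-2 + a)*(5 + p)
W*(-40) + o(-3, 7) = 0*(-40) + (-10 - 2*7 + 5*(-3) - 3*7) = 0 + (-10 - 14 - 15 - 21) = 0 - 60 = -60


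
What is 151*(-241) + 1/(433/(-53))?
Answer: -15757356/433 ≈ -36391.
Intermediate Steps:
151*(-241) + 1/(433/(-53)) = -36391 + 1/(433*(-1/53)) = -36391 + 1/(-433/53) = -36391 - 53/433 = -15757356/433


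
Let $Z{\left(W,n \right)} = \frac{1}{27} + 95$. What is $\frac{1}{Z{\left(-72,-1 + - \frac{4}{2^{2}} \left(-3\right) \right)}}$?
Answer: $\frac{27}{2566} \approx 0.010522$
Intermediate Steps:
$Z{\left(W,n \right)} = \frac{2566}{27}$ ($Z{\left(W,n \right)} = \frac{1}{27} + 95 = \frac{2566}{27}$)
$\frac{1}{Z{\left(-72,-1 + - \frac{4}{2^{2}} \left(-3\right) \right)}} = \frac{1}{\frac{2566}{27}} = \frac{27}{2566}$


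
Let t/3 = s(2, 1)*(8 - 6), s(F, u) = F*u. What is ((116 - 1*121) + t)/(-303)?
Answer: -7/303 ≈ -0.023102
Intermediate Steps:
t = 12 (t = 3*((2*1)*(8 - 6)) = 3*(2*2) = 3*4 = 12)
((116 - 1*121) + t)/(-303) = ((116 - 1*121) + 12)/(-303) = -((116 - 121) + 12)/303 = -(-5 + 12)/303 = -1/303*7 = -7/303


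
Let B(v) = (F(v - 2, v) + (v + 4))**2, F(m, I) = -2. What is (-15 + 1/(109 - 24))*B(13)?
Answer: -57330/17 ≈ -3372.4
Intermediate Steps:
B(v) = (2 + v)**2 (B(v) = (-2 + (v + 4))**2 = (-2 + (4 + v))**2 = (2 + v)**2)
(-15 + 1/(109 - 24))*B(13) = (-15 + 1/(109 - 24))*(2 + 13)**2 = (-15 + 1/85)*15**2 = (-15 + 1/85)*225 = -1274/85*225 = -57330/17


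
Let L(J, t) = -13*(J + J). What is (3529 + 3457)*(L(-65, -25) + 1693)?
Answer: 23633638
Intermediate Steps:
L(J, t) = -26*J
(3529 + 3457)*(L(-65, -25) + 1693) = (3529 + 3457)*(-26*(-65) + 1693) = 6986*(1690 + 1693) = 6986*3383 = 23633638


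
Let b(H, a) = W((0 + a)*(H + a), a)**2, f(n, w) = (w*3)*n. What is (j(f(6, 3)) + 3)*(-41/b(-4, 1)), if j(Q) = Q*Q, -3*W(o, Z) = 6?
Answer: -119679/4 ≈ -29920.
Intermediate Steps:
f(n, w) = 3*n*w (f(n, w) = (3*w)*n = 3*n*w)
W(o, Z) = -2 (W(o, Z) = -1/3*6 = -2)
b(H, a) = 4 (b(H, a) = (-2)**2 = 4)
j(Q) = Q**2
(j(f(6, 3)) + 3)*(-41/b(-4, 1)) = ((3*6*3)**2 + 3)*(-41/4) = (54**2 + 3)*(-41*1/4) = (2916 + 3)*(-41/4) = 2919*(-41/4) = -119679/4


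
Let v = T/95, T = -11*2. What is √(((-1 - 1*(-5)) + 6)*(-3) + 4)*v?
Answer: -22*I*√26/95 ≈ -1.1808*I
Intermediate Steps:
T = -22
v = -22/95 ≈ -0.23158
√(((-1 - 1*(-5)) + 6)*(-3) + 4)*v = √(((-1 - 1*(-5)) + 6)*(-3) + 4)*(-22/95) = √(((-1 + 5) + 6)*(-3) + 4)*(-22/95) = √((4 + 6)*(-3) + 4)*(-22/95) = √(10*(-3) + 4)*(-22/95) = √(-30 + 4)*(-22/95) = √(-26)*(-22/95) = (I*√26)*(-22/95) = -22*I*√26/95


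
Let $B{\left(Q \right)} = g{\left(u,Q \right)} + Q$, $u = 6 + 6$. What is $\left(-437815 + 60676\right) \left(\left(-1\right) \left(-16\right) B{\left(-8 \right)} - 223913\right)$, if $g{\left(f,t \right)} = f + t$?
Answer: $84470461803$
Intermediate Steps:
$u = 12$
$B{\left(Q \right)} = 12 + 2 Q$ ($B{\left(Q \right)} = \left(12 + Q\right) + Q = 12 + 2 Q$)
$\left(-437815 + 60676\right) \left(\left(-1\right) \left(-16\right) B{\left(-8 \right)} - 223913\right) = \left(-437815 + 60676\right) \left(\left(-1\right) \left(-16\right) \left(12 + 2 \left(-8\right)\right) - 223913\right) = - 377139 \left(16 \left(12 - 16\right) - 223913\right) = - 377139 \left(16 \left(-4\right) - 223913\right) = - 377139 \left(-64 - 223913\right) = \left(-377139\right) \left(-223977\right) = 84470461803$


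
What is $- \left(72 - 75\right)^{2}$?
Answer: $-9$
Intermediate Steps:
$- \left(72 - 75\right)^{2} = - \left(-3\right)^{2} = \left(-1\right) 9 = -9$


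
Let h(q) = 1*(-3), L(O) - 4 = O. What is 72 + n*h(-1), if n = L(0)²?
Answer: 24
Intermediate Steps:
L(O) = 4 + O
h(q) = -3
n = 16 (n = (4 + 0)² = 4² = 16)
72 + n*h(-1) = 72 + 16*(-3) = 72 - 48 = 24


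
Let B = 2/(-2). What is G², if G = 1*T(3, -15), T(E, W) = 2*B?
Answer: 4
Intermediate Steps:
B = -1 (B = 2*(-½) = -1)
T(E, W) = -2 (T(E, W) = 2*(-1) = -2)
G = -2 (G = 1*(-2) = -2)
G² = (-2)² = 4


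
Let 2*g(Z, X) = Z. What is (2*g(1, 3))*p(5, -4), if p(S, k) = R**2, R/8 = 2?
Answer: 256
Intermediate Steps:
R = 16 (R = 8*2 = 16)
g(Z, X) = Z/2
p(S, k) = 256 (p(S, k) = 16**2 = 256)
(2*g(1, 3))*p(5, -4) = (2*((1/2)*1))*256 = (2*(1/2))*256 = 1*256 = 256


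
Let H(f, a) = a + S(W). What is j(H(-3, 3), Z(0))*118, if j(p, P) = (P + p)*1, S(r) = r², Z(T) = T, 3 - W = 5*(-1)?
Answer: 7906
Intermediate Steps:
W = 8 (W = 3 - 5*(-1) = 3 - 1*(-5) = 3 + 5 = 8)
H(f, a) = 64 + a (H(f, a) = a + 8² = a + 64 = 64 + a)
j(p, P) = P + p
j(H(-3, 3), Z(0))*118 = (0 + (64 + 3))*118 = (0 + 67)*118 = 67*118 = 7906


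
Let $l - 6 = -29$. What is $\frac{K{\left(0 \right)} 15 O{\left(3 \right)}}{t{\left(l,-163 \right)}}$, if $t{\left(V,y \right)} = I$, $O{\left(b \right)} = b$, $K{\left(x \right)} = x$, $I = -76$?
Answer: $0$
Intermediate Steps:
$l = -23$ ($l = 6 - 29 = -23$)
$t{\left(V,y \right)} = -76$
$\frac{K{\left(0 \right)} 15 O{\left(3 \right)}}{t{\left(l,-163 \right)}} = \frac{0 \cdot 15 \cdot 3}{-76} = 0 \cdot 3 \left(- \frac{1}{76}\right) = 0 \left(- \frac{1}{76}\right) = 0$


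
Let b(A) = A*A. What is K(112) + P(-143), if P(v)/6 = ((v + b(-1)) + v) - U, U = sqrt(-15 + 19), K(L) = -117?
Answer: -1839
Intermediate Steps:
b(A) = A**2
U = 2 (U = sqrt(4) = 2)
P(v) = -6 + 12*v (P(v) = 6*(((v + (-1)**2) + v) - 1*2) = 6*(((v + 1) + v) - 2) = 6*(((1 + v) + v) - 2) = 6*((1 + 2*v) - 2) = 6*(-1 + 2*v) = -6 + 12*v)
K(112) + P(-143) = -117 + (-6 + 12*(-143)) = -117 + (-6 - 1716) = -117 - 1722 = -1839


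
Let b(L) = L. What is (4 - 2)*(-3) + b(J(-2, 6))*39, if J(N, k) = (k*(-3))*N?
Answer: 1398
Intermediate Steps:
J(N, k) = -3*N*k (J(N, k) = (-3*k)*N = -3*N*k)
(4 - 2)*(-3) + b(J(-2, 6))*39 = (4 - 2)*(-3) - 3*(-2)*6*39 = 2*(-3) + 36*39 = -6 + 1404 = 1398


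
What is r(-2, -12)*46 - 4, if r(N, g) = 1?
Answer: 42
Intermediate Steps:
r(-2, -12)*46 - 4 = 1*46 - 4 = 46 - 4 = 42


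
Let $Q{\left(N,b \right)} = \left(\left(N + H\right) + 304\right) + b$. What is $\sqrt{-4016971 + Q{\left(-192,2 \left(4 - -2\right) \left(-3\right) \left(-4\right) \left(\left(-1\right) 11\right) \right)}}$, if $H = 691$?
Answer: $2 i \sqrt{1004438} \approx 2004.4 i$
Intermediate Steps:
$Q{\left(N,b \right)} = 995 + N + b$ ($Q{\left(N,b \right)} = \left(\left(N + 691\right) + 304\right) + b = \left(\left(691 + N\right) + 304\right) + b = \left(995 + N\right) + b = 995 + N + b$)
$\sqrt{-4016971 + Q{\left(-192,2 \left(4 - -2\right) \left(-3\right) \left(-4\right) \left(\left(-1\right) 11\right) \right)}} = \sqrt{-4016971 + \left(995 - 192 + 2 \left(4 - -2\right) \left(-3\right) \left(-4\right) \left(\left(-1\right) 11\right)\right)} = \sqrt{-4016971 + \left(995 - 192 + 2 \left(4 + 2\right) \left(-3\right) \left(-4\right) \left(-11\right)\right)} = \sqrt{-4016971 + \left(995 - 192 + 2 \cdot 6 \left(-3\right) \left(-4\right) \left(-11\right)\right)} = \sqrt{-4016971 + \left(995 - 192 + 12 \left(-3\right) \left(-4\right) \left(-11\right)\right)} = \sqrt{-4016971 + \left(995 - 192 + \left(-36\right) \left(-4\right) \left(-11\right)\right)} = \sqrt{-4016971 + \left(995 - 192 + 144 \left(-11\right)\right)} = \sqrt{-4016971 - 781} = \sqrt{-4017752} = 2 i \sqrt{1004438}$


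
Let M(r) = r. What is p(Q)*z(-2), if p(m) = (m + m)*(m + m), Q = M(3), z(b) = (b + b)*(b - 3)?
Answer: 720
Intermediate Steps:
z(b) = 2*b*(-3 + b) (z(b) = (2*b)*(-3 + b) = 2*b*(-3 + b))
Q = 3
p(m) = 4*m² (p(m) = (2*m)*(2*m) = 4*m²)
p(Q)*z(-2) = (4*3²)*(2*(-2)*(-3 - 2)) = (4*9)*(2*(-2)*(-5)) = 36*20 = 720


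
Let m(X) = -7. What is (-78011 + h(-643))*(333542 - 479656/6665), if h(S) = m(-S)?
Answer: -173401072771932/6665 ≈ -2.6017e+10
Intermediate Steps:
h(S) = -7
(-78011 + h(-643))*(333542 - 479656/6665) = (-78011 - 7)*(333542 - 479656/6665) = -78018*(333542 - 479656*1/6665) = -78018*(333542 - 479656/6665) = -78018*2222577774/6665 = -173401072771932/6665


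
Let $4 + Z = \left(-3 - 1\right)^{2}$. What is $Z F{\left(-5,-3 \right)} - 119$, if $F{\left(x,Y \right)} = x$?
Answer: $-179$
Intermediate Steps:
$Z = 12$ ($Z = -4 + \left(-3 - 1\right)^{2} = -4 + \left(-4\right)^{2} = -4 + 16 = 12$)
$Z F{\left(-5,-3 \right)} - 119 = 12 \left(-5\right) - 119 = -60 - 119 = -179$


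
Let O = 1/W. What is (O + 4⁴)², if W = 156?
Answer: 1594963969/24336 ≈ 65539.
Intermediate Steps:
O = 1/156 ≈ 0.0064103
(O + 4⁴)² = (1/156 + 4⁴)² = (1/156 + 256)² = (39937/156)² = 1594963969/24336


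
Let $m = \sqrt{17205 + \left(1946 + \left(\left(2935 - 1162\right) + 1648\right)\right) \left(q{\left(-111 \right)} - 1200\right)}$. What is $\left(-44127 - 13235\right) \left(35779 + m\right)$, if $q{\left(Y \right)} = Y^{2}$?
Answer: $-2052354998 - 114724 \sqrt{14925903} \approx -2.4956 \cdot 10^{9}$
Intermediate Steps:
$m = 2 \sqrt{14925903}$ ($m = \sqrt{17205 + \left(1946 + \left(\left(2935 - 1162\right) + 1648\right)\right) \left(\left(-111\right)^{2} - 1200\right)} = \sqrt{17205 + \left(1946 + \left(1773 + 1648\right)\right) \left(12321 - 1200\right)} = \sqrt{17205 + \left(1946 + 3421\right) 11121} = \sqrt{17205 + 5367 \cdot 11121} = \sqrt{17205 + 59686407} = \sqrt{59703612} = 2 \sqrt{14925903} \approx 7726.8$)
$\left(-44127 - 13235\right) \left(35779 + m\right) = \left(-44127 - 13235\right) \left(35779 + 2 \sqrt{14925903}\right) = - 57362 \left(35779 + 2 \sqrt{14925903}\right) = -2052354998 - 114724 \sqrt{14925903}$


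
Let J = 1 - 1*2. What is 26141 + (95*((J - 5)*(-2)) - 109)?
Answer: 27172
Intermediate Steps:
J = -1 (J = 1 - 2 = -1)
26141 + (95*((J - 5)*(-2)) - 109) = 26141 + (95*((-1 - 5)*(-2)) - 109) = 26141 + (95*(-6*(-2)) - 109) = 26141 + (95*12 - 109) = 26141 + (1140 - 109) = 26141 + 1031 = 27172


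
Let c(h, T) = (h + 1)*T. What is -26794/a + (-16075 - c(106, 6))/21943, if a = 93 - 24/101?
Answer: -59538636515/205583967 ≈ -289.61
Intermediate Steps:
c(h, T) = T*(1 + h) (c(h, T) = (1 + h)*T = T*(1 + h))
a = 9369/101 (a = 93 + (1/101)*(-24) = 93 - 24/101 = 9369/101 ≈ 92.762)
-26794/a + (-16075 - c(106, 6))/21943 = -26794/9369/101 + (-16075 - 6*(1 + 106))/21943 = -26794*101/9369 + (-16075 - 6*107)*(1/21943) = -2706194/9369 + (-16075 - 1*642)*(1/21943) = -2706194/9369 + (-16075 - 642)*(1/21943) = -2706194/9369 - 16717*1/21943 = -2706194/9369 - 16717/21943 = -59538636515/205583967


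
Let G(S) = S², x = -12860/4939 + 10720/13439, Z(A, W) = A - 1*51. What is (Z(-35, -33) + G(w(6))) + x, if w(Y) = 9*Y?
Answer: 187721995970/66375221 ≈ 2828.2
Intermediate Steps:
Z(A, W) = -51 + A (Z(A, W) = A - 51 = -51 + A)
x = -119879460/66375221 (x = -12860*1/4939 + 10720*(1/13439) = -12860/4939 + 10720/13439 = -119879460/66375221 ≈ -1.8061)
(Z(-35, -33) + G(w(6))) + x = ((-51 - 35) + (9*6)²) - 119879460/66375221 = (-86 + 54²) - 119879460/66375221 = (-86 + 2916) - 119879460/66375221 = 2830 - 119879460/66375221 = 187721995970/66375221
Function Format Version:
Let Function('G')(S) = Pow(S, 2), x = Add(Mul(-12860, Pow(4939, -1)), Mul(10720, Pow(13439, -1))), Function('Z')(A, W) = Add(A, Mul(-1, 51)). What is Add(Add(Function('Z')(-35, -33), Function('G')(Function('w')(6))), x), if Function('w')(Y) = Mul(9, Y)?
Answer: Rational(187721995970, 66375221) ≈ 2828.2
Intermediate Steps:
Function('Z')(A, W) = Add(-51, A) (Function('Z')(A, W) = Add(A, -51) = Add(-51, A))
x = Rational(-119879460, 66375221) (x = Add(Mul(-12860, Rational(1, 4939)), Mul(10720, Rational(1, 13439))) = Add(Rational(-12860, 4939), Rational(10720, 13439)) = Rational(-119879460, 66375221) ≈ -1.8061)
Add(Add(Function('Z')(-35, -33), Function('G')(Function('w')(6))), x) = Add(Add(Add(-51, -35), Pow(Mul(9, 6), 2)), Rational(-119879460, 66375221)) = Add(Add(-86, Pow(54, 2)), Rational(-119879460, 66375221)) = Add(Add(-86, 2916), Rational(-119879460, 66375221)) = Add(2830, Rational(-119879460, 66375221)) = Rational(187721995970, 66375221)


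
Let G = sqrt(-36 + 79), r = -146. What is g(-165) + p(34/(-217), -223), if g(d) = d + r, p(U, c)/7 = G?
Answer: -311 + 7*sqrt(43) ≈ -265.10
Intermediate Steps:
G = sqrt(43) ≈ 6.5574
p(U, c) = 7*sqrt(43)
g(d) = -146 + d (g(d) = d - 146 = -146 + d)
g(-165) + p(34/(-217), -223) = (-146 - 165) + 7*sqrt(43) = -311 + 7*sqrt(43)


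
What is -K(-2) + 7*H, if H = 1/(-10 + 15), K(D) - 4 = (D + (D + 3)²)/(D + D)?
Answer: -57/20 ≈ -2.8500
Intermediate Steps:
K(D) = 4 + (D + (3 + D)²)/(2*D) (K(D) = 4 + (D + (D + 3)²)/(D + D) = 4 + (D + (3 + D)²)/((2*D)) = 4 + (D + (3 + D)²)*(1/(2*D)) = 4 + (D + (3 + D)²)/(2*D))
H = ⅕ (H = 1/5 = ⅕ ≈ 0.20000)
-K(-2) + 7*H = -((3 - 2)² + 9*(-2))/(2*(-2)) + 7*(⅕) = -(-1)*(1² - 18)/(2*2) + 7/5 = -(-1)*(1 - 18)/(2*2) + 7/5 = -(-1)*(-17)/(2*2) + 7/5 = -1*17/4 + 7/5 = -17/4 + 7/5 = -57/20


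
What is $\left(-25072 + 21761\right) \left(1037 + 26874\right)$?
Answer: $-92413321$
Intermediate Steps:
$\left(-25072 + 21761\right) \left(1037 + 26874\right) = \left(-3311\right) 27911 = -92413321$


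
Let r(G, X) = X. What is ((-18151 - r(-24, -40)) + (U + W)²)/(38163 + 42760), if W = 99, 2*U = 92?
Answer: 2914/80923 ≈ 0.036010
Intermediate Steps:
U = 46 (U = (½)*92 = 46)
((-18151 - r(-24, -40)) + (U + W)²)/(38163 + 42760) = ((-18151 - 1*(-40)) + (46 + 99)²)/(38163 + 42760) = ((-18151 + 40) + 145²)/80923 = (-18111 + 21025)*(1/80923) = 2914*(1/80923) = 2914/80923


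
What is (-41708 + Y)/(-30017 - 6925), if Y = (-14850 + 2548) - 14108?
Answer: 11353/6157 ≈ 1.8439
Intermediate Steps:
Y = -26410 (Y = -12302 - 14108 = -26410)
(-41708 + Y)/(-30017 - 6925) = (-41708 - 26410)/(-30017 - 6925) = -68118/(-36942) = -68118*(-1/36942) = 11353/6157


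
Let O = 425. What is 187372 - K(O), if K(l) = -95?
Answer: 187467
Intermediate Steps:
187372 - K(O) = 187372 - 1*(-95) = 187372 + 95 = 187467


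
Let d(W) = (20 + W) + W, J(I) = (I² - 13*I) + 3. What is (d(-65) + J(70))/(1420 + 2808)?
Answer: 3883/4228 ≈ 0.91840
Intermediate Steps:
J(I) = 3 + I² - 13*I
d(W) = 20 + 2*W
(d(-65) + J(70))/(1420 + 2808) = ((20 + 2*(-65)) + (3 + 70² - 13*70))/(1420 + 2808) = ((20 - 130) + (3 + 4900 - 910))/4228 = (-110 + 3993)*(1/4228) = 3883*(1/4228) = 3883/4228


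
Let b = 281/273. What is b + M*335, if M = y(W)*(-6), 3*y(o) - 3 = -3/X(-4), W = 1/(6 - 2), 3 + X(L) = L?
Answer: -626839/273 ≈ -2296.1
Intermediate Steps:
X(L) = -3 + L
b = 281/273 (b = 281*(1/273) = 281/273 ≈ 1.0293)
W = ¼ (W = 1/4 = ¼ ≈ 0.25000)
y(o) = 8/7 (y(o) = 1 + (-3/(-3 - 4))/3 = 1 + (-3/(-7))/3 = 1 + (-3*(-⅐))/3 = 1 + (⅓)*(3/7) = 1 + ⅐ = 8/7)
M = -48/7 (M = (8/7)*(-6) = -48/7 ≈ -6.8571)
b + M*335 = 281/273 - 48/7*335 = 281/273 - 16080/7 = -626839/273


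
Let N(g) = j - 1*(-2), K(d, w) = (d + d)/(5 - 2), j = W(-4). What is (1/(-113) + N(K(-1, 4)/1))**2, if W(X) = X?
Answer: 51529/12769 ≈ 4.0355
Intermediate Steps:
j = -4
K(d, w) = 2*d/3 (K(d, w) = (2*d)/3 = (2*d)*(1/3) = 2*d/3)
N(g) = -2 (N(g) = -4 - 1*(-2) = -4 + 2 = -2)
(1/(-113) + N(K(-1, 4)/1))**2 = (1/(-113) - 2)**2 = (-1/113 - 2)**2 = (-227/113)**2 = 51529/12769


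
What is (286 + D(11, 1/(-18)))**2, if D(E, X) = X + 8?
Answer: 27994681/324 ≈ 86403.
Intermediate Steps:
D(E, X) = 8 + X
(286 + D(11, 1/(-18)))**2 = (286 + (8 + 1/(-18)))**2 = (286 + (8 - 1/18))**2 = (286 + 143/18)**2 = (5291/18)**2 = 27994681/324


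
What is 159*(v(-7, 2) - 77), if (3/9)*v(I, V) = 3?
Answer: -10812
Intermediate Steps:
v(I, V) = 9 (v(I, V) = 3*3 = 9)
159*(v(-7, 2) - 77) = 159*(9 - 77) = 159*(-68) = -10812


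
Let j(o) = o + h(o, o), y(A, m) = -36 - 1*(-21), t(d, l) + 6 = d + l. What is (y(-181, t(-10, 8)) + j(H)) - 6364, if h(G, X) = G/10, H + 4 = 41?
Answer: -63383/10 ≈ -6338.3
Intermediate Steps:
t(d, l) = -6 + d + l (t(d, l) = -6 + (d + l) = -6 + d + l)
H = 37 (H = -4 + 41 = 37)
h(G, X) = G/10 (h(G, X) = G*(1/10) = G/10)
y(A, m) = -15 (y(A, m) = -36 + 21 = -15)
j(o) = 11*o/10 (j(o) = o + o/10 = 11*o/10)
(y(-181, t(-10, 8)) + j(H)) - 6364 = (-15 + (11/10)*37) - 6364 = (-15 + 407/10) - 6364 = 257/10 - 6364 = -63383/10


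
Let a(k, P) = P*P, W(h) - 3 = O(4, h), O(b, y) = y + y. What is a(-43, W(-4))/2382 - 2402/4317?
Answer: -1871213/3427698 ≈ -0.54591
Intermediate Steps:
O(b, y) = 2*y
W(h) = 3 + 2*h
a(k, P) = P**2
a(-43, W(-4))/2382 - 2402/4317 = (3 + 2*(-4))**2/2382 - 2402/4317 = (3 - 8)**2*(1/2382) - 2402*1/4317 = (-5)**2*(1/2382) - 2402/4317 = 25*(1/2382) - 2402/4317 = 25/2382 - 2402/4317 = -1871213/3427698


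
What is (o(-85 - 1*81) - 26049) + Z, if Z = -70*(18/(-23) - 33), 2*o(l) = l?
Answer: -546646/23 ≈ -23767.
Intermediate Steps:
o(l) = l/2
Z = 54390/23 (Z = -70*(18*(-1/23) - 33) = -70*(-18/23 - 33) = -70*(-777/23) = 54390/23 ≈ 2364.8)
(o(-85 - 1*81) - 26049) + Z = ((-85 - 1*81)/2 - 26049) + 54390/23 = ((-85 - 81)/2 - 26049) + 54390/23 = ((½)*(-166) - 26049) + 54390/23 = (-83 - 26049) + 54390/23 = -26132 + 54390/23 = -546646/23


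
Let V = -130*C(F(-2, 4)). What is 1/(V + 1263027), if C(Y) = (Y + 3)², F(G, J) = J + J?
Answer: 1/1247297 ≈ 8.0173e-7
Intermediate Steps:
F(G, J) = 2*J
C(Y) = (3 + Y)²
V = -15730 (V = -130*(3 + 2*4)² = -130*(3 + 8)² = -130*11² = -130*121 = -15730)
1/(V + 1263027) = 1/(-15730 + 1263027) = 1/1247297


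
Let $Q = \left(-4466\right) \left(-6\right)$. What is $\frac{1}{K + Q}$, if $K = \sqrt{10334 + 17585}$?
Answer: $\frac{26796}{717997697} - \frac{\sqrt{27919}}{717997697} \approx 3.7088 \cdot 10^{-5}$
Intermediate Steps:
$Q = 26796$
$K = \sqrt{27919} \approx 167.09$
$\frac{1}{K + Q} = \frac{1}{\sqrt{27919} + 26796} = \frac{1}{26796 + \sqrt{27919}}$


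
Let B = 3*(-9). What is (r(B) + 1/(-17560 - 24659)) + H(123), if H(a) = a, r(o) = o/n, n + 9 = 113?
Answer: 538925431/4390776 ≈ 122.74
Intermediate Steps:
n = 104 (n = -9 + 113 = 104)
B = -27
r(o) = o/104
(r(B) + 1/(-17560 - 24659)) + H(123) = ((1/104)*(-27) + 1/(-17560 - 24659)) + 123 = (-27/104 + 1/(-42219)) + 123 = (-27/104 - 1/42219) + 123 = -1140017/4390776 + 123 = 538925431/4390776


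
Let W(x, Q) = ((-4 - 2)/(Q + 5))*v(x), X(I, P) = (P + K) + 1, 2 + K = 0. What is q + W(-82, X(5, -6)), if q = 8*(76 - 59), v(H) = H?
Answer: -110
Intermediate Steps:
K = -2 (K = -2 + 0 = -2)
X(I, P) = -1 + P (X(I, P) = (P - 2) + 1 = (-2 + P) + 1 = -1 + P)
W(x, Q) = -6*x/(5 + Q) (W(x, Q) = ((-4 - 2)/(Q + 5))*x = (-6/(5 + Q))*x = -6*x/(5 + Q))
q = 136 (q = 8*17 = 136)
q + W(-82, X(5, -6)) = 136 - 6*(-82)/(5 + (-1 - 6)) = 136 - 6*(-82)/(5 - 7) = 136 - 6*(-82)/(-2) = 136 - 6*(-82)*(-½) = 136 - 246 = -110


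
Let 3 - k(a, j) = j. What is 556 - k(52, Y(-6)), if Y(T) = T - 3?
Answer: 544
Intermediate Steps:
Y(T) = -3 + T
k(a, j) = 3 - j
556 - k(52, Y(-6)) = 556 - (3 - (-3 - 6)) = 556 - (3 - 1*(-9)) = 556 - (3 + 9) = 556 - 1*12 = 556 - 12 = 544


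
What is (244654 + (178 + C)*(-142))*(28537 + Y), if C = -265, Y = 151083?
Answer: 46163776960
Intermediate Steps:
(244654 + (178 + C)*(-142))*(28537 + Y) = (244654 + (178 - 265)*(-142))*(28537 + 151083) = (244654 - 87*(-142))*179620 = (244654 + 12354)*179620 = 257008*179620 = 46163776960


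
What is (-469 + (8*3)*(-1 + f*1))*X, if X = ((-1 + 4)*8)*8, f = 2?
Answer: -85440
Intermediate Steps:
X = 192 (X = (3*8)*8 = 24*8 = 192)
(-469 + (8*3)*(-1 + f*1))*X = (-469 + (8*3)*(-1 + 2*1))*192 = (-469 + 24*(-1 + 2))*192 = (-469 + 24*1)*192 = (-469 + 24)*192 = -445*192 = -85440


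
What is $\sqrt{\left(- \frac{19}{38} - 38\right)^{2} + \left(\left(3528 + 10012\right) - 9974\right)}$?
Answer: $\frac{\sqrt{20193}}{2} \approx 71.051$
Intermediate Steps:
$\sqrt{\left(- \frac{19}{38} - 38\right)^{2} + \left(\left(3528 + 10012\right) - 9974\right)} = \sqrt{\left(\left(-19\right) \frac{1}{38} - 38\right)^{2} + \left(13540 - 9974\right)} = \sqrt{\left(- \frac{1}{2} - 38\right)^{2} + 3566} = \sqrt{\left(- \frac{77}{2}\right)^{2} + 3566} = \sqrt{\frac{5929}{4} + 3566} = \sqrt{\frac{20193}{4}} = \frac{\sqrt{20193}}{2}$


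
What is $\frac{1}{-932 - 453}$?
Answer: $- \frac{1}{1385} \approx -0.00072202$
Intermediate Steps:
$\frac{1}{-932 - 453} = \frac{1}{-1385} = - \frac{1}{1385}$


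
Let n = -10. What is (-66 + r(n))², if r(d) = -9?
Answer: 5625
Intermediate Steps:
(-66 + r(n))² = (-66 - 9)² = (-75)² = 5625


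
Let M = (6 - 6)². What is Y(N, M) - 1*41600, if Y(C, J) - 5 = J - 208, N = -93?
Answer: -41803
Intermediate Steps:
M = 0 (M = 0² = 0)
Y(C, J) = -203 + J (Y(C, J) = 5 + (J - 208) = 5 + (-208 + J) = -203 + J)
Y(N, M) - 1*41600 = (-203 + 0) - 1*41600 = -203 - 41600 = -41803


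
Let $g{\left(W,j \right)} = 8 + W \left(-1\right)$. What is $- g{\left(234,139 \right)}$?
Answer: $226$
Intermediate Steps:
$g{\left(W,j \right)} = 8 - W$
$- g{\left(234,139 \right)} = - (8 - 234) = \left(-1\right) \left(-226\right) = 226$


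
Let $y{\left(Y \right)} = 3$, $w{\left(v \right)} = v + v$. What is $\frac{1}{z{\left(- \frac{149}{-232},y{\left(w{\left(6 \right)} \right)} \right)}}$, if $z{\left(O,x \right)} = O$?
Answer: $\frac{232}{149} \approx 1.557$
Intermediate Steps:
$w{\left(v \right)} = 2 v$
$\frac{1}{z{\left(- \frac{149}{-232},y{\left(w{\left(6 \right)} \right)} \right)}} = \frac{1}{\left(-149\right) \frac{1}{-232}} = \frac{1}{\left(-149\right) \left(- \frac{1}{232}\right)} = \frac{1}{\frac{149}{232}} = \frac{232}{149}$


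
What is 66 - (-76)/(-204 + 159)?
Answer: 2894/45 ≈ 64.311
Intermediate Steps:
66 - (-76)/(-204 + 159) = 66 - (-76)/(-45) = 66 - (-76)*(-1)/45 = 66 - 1*76/45 = 66 - 76/45 = 2894/45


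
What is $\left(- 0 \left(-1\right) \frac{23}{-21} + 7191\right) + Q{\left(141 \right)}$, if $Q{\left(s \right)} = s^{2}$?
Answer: $27072$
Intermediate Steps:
$\left(- 0 \left(-1\right) \frac{23}{-21} + 7191\right) + Q{\left(141 \right)} = \left(- 0 \left(-1\right) \frac{23}{-21} + 7191\right) + 141^{2} = \left(- 0 \cdot 23 \left(- \frac{1}{21}\right) + 7191\right) + 19881 = \left(- \frac{0 \left(-23\right)}{21} + 7191\right) + 19881 = \left(\left(-1\right) 0 + 7191\right) + 19881 = \left(0 + 7191\right) + 19881 = 7191 + 19881 = 27072$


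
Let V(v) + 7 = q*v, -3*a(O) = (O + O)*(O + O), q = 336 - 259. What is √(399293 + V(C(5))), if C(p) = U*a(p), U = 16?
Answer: √3223974/3 ≈ 598.51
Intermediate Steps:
q = 77
a(O) = -4*O²/3 (a(O) = -(O + O)*(O + O)/3 = -2*O*2*O/3 = -4*O²/3)
C(p) = -64*p²/3 (C(p) = 16*(-4*p²/3) = -64*p²/3)
V(v) = -7 + 77*v
√(399293 + V(C(5))) = √(399293 + (-7 + 77*(-64/3*5²))) = √(399293 + (-7 + 77*(-64/3*25))) = √(399293 + (-7 + 77*(-1600/3))) = √(399293 + (-7 - 123200/3)) = √(399293 - 123221/3) = √(1074658/3) = √3223974/3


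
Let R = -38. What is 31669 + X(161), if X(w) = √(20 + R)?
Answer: 31669 + 3*I*√2 ≈ 31669.0 + 4.2426*I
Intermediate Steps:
X(w) = 3*I*√2 (X(w) = √(20 - 38) = √(-18) = 3*I*√2)
31669 + X(161) = 31669 + 3*I*√2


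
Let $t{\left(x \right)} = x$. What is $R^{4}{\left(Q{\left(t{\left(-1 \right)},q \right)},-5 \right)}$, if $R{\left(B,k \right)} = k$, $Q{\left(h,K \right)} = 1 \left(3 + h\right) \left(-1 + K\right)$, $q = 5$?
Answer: $625$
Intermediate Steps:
$Q{\left(h,K \right)} = \left(-1 + K\right) \left(3 + h\right)$ ($Q{\left(h,K \right)} = \left(3 + h\right) \left(-1 + K\right) = \left(-1 + K\right) \left(3 + h\right)$)
$R^{4}{\left(Q{\left(t{\left(-1 \right)},q \right)},-5 \right)} = \left(-5\right)^{4} = 625$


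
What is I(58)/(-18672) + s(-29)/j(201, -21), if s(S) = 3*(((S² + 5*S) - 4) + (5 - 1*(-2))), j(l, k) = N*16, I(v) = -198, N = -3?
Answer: -271845/6224 ≈ -43.677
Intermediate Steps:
j(l, k) = -48 (j(l, k) = -3*16 = -48)
s(S) = 9 + 3*S² + 15*S (s(S) = 3*((-4 + S² + 5*S) + (5 + 2)) = 3*((-4 + S² + 5*S) + 7) = 3*(3 + S² + 5*S) = 9 + 3*S² + 15*S)
I(58)/(-18672) + s(-29)/j(201, -21) = -198/(-18672) + (9 + 3*(-29)² + 15*(-29))/(-48) = -198*(-1/18672) + (9 + 3*841 - 435)*(-1/48) = 33/3112 + (9 + 2523 - 435)*(-1/48) = 33/3112 + 2097*(-1/48) = 33/3112 - 699/16 = -271845/6224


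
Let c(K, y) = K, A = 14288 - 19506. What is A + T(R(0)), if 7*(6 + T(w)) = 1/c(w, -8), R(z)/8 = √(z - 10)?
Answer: -5224 - I*√10/560 ≈ -5224.0 - 0.0056469*I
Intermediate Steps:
A = -5218
R(z) = 8*√(-10 + z) (R(z) = 8*√(z - 10) = 8*√(-10 + z))
T(w) = -6 + 1/(7*w)
A + T(R(0)) = -5218 + (-6 + 1/(7*((8*√(-10 + 0))))) = -5218 + (-6 + 1/(7*((8*√(-10))))) = -5218 + (-6 + 1/(7*((8*(I*√10))))) = -5218 + (-6 + 1/(7*((8*I*√10)))) = -5218 + (-6 + (-I*√10/80)/7) = -5218 + (-6 - I*√10/560) = -5224 - I*√10/560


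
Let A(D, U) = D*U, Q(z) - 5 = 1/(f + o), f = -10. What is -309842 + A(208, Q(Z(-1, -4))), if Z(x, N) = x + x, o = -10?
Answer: -1544062/5 ≈ -3.0881e+5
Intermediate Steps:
Z(x, N) = 2*x
Q(z) = 99/20 (Q(z) = 5 + 1/(-10 - 10) = 5 + 1/(-20) = 5 - 1/20 = 99/20)
-309842 + A(208, Q(Z(-1, -4))) = -309842 + 208*(99/20) = -309842 + 5148/5 = -1544062/5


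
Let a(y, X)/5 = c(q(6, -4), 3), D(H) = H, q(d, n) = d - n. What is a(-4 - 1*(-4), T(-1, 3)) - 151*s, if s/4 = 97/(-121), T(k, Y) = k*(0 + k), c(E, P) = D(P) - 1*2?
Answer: 59193/121 ≈ 489.20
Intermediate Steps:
c(E, P) = -2 + P (c(E, P) = P - 1*2 = P - 2 = -2 + P)
T(k, Y) = k² (T(k, Y) = k*k = k²)
a(y, X) = 5 (a(y, X) = 5*(-2 + 3) = 5*1 = 5)
s = -388/121 (s = 4*(97/(-121)) = 4*(97*(-1/121)) = 4*(-97/121) = -388/121 ≈ -3.2066)
a(-4 - 1*(-4), T(-1, 3)) - 151*s = 5 - 151*(-388/121) = 5 + 58588/121 = 59193/121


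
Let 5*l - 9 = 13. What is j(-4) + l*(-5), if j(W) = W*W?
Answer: -6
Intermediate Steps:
j(W) = W**2
l = 22/5 (l = 9/5 + (1/5)*13 = 9/5 + 13/5 = 22/5 ≈ 4.4000)
j(-4) + l*(-5) = (-4)**2 + (22/5)*(-5) = 16 - 22 = -6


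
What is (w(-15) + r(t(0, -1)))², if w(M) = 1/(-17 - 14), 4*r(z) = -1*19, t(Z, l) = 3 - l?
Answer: 351649/15376 ≈ 22.870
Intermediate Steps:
r(z) = -19/4 (r(z) = (-1*19)/4 = (¼)*(-19) = -19/4)
w(M) = -1/31 (w(M) = 1/(-31) = -1/31)
(w(-15) + r(t(0, -1)))² = (-1/31 - 19/4)² = (-593/124)² = 351649/15376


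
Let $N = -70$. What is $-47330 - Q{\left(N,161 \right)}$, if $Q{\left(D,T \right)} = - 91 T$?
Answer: $-32679$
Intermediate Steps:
$-47330 - Q{\left(N,161 \right)} = -47330 - \left(-91\right) 161 = -47330 - -14651 = -47330 + 14651 = -32679$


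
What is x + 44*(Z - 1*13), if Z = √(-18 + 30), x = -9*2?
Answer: -590 + 88*√3 ≈ -437.58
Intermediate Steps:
x = -18
Z = 2*√3 (Z = √12 = 2*√3 ≈ 3.4641)
x + 44*(Z - 1*13) = -18 + 44*(2*√3 - 1*13) = -18 + 44*(2*√3 - 13) = -18 + 44*(-13 + 2*√3) = -18 + (-572 + 88*√3) = -590 + 88*√3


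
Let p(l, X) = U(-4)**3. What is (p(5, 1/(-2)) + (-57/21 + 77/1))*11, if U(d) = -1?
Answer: 5643/7 ≈ 806.14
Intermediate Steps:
p(l, X) = -1 (p(l, X) = (-1)**3 = -1)
(p(5, 1/(-2)) + (-57/21 + 77/1))*11 = (-1 + (-57/21 + 77/1))*11 = (-1 + (-57*1/21 + 77*1))*11 = (-1 + (-19/7 + 77))*11 = (-1 + 520/7)*11 = (513/7)*11 = 5643/7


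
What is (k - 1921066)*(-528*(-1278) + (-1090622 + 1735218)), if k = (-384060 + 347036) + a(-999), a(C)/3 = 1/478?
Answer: -617448081444730/239 ≈ -2.5835e+12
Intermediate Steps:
a(C) = 3/478
k = -17697469/478 (k = (-384060 + 347036) + 3/478 = -37024 + 3/478 = -17697469/478 ≈ -37024.)
(k - 1921066)*(-528*(-1278) + (-1090622 + 1735218)) = (-17697469/478 - 1921066)*(-528*(-1278) + (-1090622 + 1735218)) = -935967017*(674784 + 644596)/478 = -935967017/478*1319380 = -617448081444730/239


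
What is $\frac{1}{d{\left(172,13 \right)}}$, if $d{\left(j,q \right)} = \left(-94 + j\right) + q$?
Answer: $\frac{1}{91} \approx 0.010989$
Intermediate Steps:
$d{\left(j,q \right)} = -94 + j + q$
$\frac{1}{d{\left(172,13 \right)}} = \frac{1}{-94 + 172 + 13} = \frac{1}{91}$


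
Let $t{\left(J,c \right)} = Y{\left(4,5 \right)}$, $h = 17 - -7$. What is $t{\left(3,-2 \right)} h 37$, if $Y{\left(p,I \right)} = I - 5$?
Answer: $0$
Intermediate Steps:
$Y{\left(p,I \right)} = -5 + I$
$h = 24$ ($h = 17 + 7 = 24$)
$t{\left(J,c \right)} = 0$ ($t{\left(J,c \right)} = -5 + 5 = 0$)
$t{\left(3,-2 \right)} h 37 = 0 \cdot 24 \cdot 37 = 0 \cdot 37 = 0$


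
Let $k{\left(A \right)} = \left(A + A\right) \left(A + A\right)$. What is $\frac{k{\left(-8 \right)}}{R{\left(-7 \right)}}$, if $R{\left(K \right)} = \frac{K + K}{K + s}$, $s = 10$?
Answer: $- \frac{384}{7} \approx -54.857$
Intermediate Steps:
$k{\left(A \right)} = 4 A^{2}$ ($k{\left(A \right)} = 2 A 2 A = 4 A^{2}$)
$R{\left(K \right)} = \frac{2 K}{10 + K}$ ($R{\left(K \right)} = \frac{K + K}{K + 10} = \frac{2 K}{10 + K}$)
$\frac{k{\left(-8 \right)}}{R{\left(-7 \right)}} = \frac{4 \left(-8\right)^{2}}{2 \left(-7\right) \frac{1}{10 - 7}} = \frac{4 \cdot 64}{2 \left(-7\right) \frac{1}{3}} = \frac{256}{2 \left(-7\right) \frac{1}{3}} = \frac{256}{- \frac{14}{3}} = 256 \left(- \frac{3}{14}\right) = - \frac{384}{7}$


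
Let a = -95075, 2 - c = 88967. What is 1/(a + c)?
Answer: -1/184040 ≈ -5.4336e-6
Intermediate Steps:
c = -88965 (c = 2 - 1*88967 = 2 - 88967 = -88965)
1/(a + c) = 1/(-95075 - 88965) = 1/(-184040) = -1/184040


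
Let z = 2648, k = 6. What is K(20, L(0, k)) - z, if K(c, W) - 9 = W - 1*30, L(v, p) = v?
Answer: -2669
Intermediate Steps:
K(c, W) = -21 + W (K(c, W) = 9 + (W - 1*30) = 9 + (W - 30) = 9 + (-30 + W) = -21 + W)
K(20, L(0, k)) - z = (-21 + 0) - 1*2648 = -21 - 2648 = -2669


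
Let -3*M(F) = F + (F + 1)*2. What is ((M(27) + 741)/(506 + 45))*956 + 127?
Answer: 2255771/1653 ≈ 1364.7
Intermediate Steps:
M(F) = -2/3 - F (M(F) = -(F + (F + 1)*2)/3 = -(F + (1 + F)*2)/3 = -(F + (2 + 2*F))/3 = -(2 + 3*F)/3 = -2/3 - F)
((M(27) + 741)/(506 + 45))*956 + 127 = (((-2/3 - 1*27) + 741)/(506 + 45))*956 + 127 = (((-2/3 - 27) + 741)/551)*956 + 127 = ((-83/3 + 741)*(1/551))*956 + 127 = ((2140/3)*(1/551))*956 + 127 = (2140/1653)*956 + 127 = 2045840/1653 + 127 = 2255771/1653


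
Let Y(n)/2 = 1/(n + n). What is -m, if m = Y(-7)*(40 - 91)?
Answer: -51/7 ≈ -7.2857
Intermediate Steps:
Y(n) = 1/n (Y(n) = 2/(n + n) = 2/((2*n)) = 2*(1/(2*n)) = 1/n)
m = 51/7 (m = (40 - 91)/(-7) = -⅐*(-51) = 51/7 ≈ 7.2857)
-m = -1*51/7 = -51/7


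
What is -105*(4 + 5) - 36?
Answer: -981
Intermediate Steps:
-105*(4 + 5) - 36 = -105*9 - 36 = -35*27 - 36 = -945 - 36 = -981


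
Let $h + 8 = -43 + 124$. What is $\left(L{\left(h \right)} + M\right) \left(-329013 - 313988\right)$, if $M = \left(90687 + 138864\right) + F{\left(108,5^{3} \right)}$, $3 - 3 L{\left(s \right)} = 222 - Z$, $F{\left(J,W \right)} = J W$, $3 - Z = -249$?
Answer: $-156289109062$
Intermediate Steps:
$h = 73$ ($h = -8 + \left(-43 + 124\right) = -8 + 81 = 73$)
$Z = 252$ ($Z = 3 - -249 = 3 + 249 = 252$)
$L{\left(s \right)} = 11$ ($L{\left(s \right)} = 1 - \frac{222 - 252}{3} = 1 - -10 = 1 + 10 = 11$)
$M = 243051$ ($M = \left(90687 + 138864\right) + 108 \cdot 5^{3} = 229551 + 108 \cdot 125 = 229551 + 13500 = 243051$)
$\left(L{\left(h \right)} + M\right) \left(-329013 - 313988\right) = \left(11 + 243051\right) \left(-329013 - 313988\right) = 243062 \left(-643001\right) = -156289109062$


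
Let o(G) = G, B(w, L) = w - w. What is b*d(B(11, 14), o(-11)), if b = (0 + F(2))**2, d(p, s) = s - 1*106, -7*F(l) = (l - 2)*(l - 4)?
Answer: 0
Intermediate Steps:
B(w, L) = 0
F(l) = -(-4 + l)*(-2 + l)/7 (F(l) = -(l - 2)*(l - 4)/7 = -(-2 + l)*(-4 + l)/7 = -(-4 + l)*(-2 + l)/7)
d(p, s) = -106 + s (d(p, s) = s - 106 = -106 + s)
b = 0 (b = (0 + (-8/7 - 1/7*2**2 + (6/7)*2))**2 = (0 + (-8/7 - 1/7*4 + 12/7))**2 = (0 + (-8/7 - 4/7 + 12/7))**2 = (0 + 0)**2 = 0**2 = 0)
b*d(B(11, 14), o(-11)) = 0*(-106 - 11) = 0*(-117) = 0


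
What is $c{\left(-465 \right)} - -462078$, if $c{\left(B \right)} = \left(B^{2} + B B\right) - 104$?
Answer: $894424$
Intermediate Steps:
$c{\left(B \right)} = -104 + 2 B^{2}$ ($c{\left(B \right)} = \left(B^{2} + B^{2}\right) - 104 = 2 B^{2} - 104 = -104 + 2 B^{2}$)
$c{\left(-465 \right)} - -462078 = \left(-104 + 2 \left(-465\right)^{2}\right) - -462078 = \left(-104 + 2 \cdot 216225\right) + 462078 = \left(-104 + 432450\right) + 462078 = 432346 + 462078 = 894424$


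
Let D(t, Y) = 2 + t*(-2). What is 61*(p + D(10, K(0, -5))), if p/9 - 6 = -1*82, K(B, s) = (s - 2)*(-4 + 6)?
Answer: -42822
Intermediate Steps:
K(B, s) = -4 + 2*s (K(B, s) = (-2 + s)*2 = -4 + 2*s)
D(t, Y) = 2 - 2*t
p = -684 (p = 54 + 9*(-1*82) = 54 + 9*(-82) = 54 - 738 = -684)
61*(p + D(10, K(0, -5))) = 61*(-684 + (2 - 2*10)) = 61*(-684 + (2 - 20)) = 61*(-684 - 18) = 61*(-702) = -42822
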